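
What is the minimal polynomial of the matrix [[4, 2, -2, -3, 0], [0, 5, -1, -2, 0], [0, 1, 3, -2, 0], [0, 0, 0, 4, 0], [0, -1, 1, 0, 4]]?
The characteristic polynomial factors as (x - 4)^5. The minimal polynomial is ∏(x - λ)^{k_λ} where k_λ is the size of the largest Jordan block at λ.

For λ = 4: rank(A - 4I) = 2, and the largest Jordan block has size 2 (the smallest k with rank((A - 4I)^k) = rank((A - 4I)^(k+1))).

So m_A(x) = (x - 4)^2.

m_A(x) = (x - 4)^2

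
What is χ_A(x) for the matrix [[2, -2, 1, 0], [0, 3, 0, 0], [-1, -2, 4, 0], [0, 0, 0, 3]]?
χ_A(x) = (x - 3)^4

xI - A = [[x - 2, 2, -1, 0], [0, x - 3, 0, 0], [1, 2, x - 4, 0], [0, 0, 0, x - 3]].

Expanding det(xI - A) along the first row:
det(xI - A) = + (x - 2)·det([[x - 3, 0, 0], [2, x - 4, 0], [0, 0, x - 3]]) - (2)·det([[0, 0, 0], [1, x - 4, 0], [0, 0, x - 3]]) + (-1)·det([[0, x - 3, 0], [1, 2, 0], [0, 0, x - 3]]) - (0)·det([[0, x - 3, 0], [1, 2, x - 4], [0, 0, 0]]).

Evaluating gives χ_A(x) = x^4 - 12x^3 + 54x^2 - 108x + 81 = (x - 3)^4.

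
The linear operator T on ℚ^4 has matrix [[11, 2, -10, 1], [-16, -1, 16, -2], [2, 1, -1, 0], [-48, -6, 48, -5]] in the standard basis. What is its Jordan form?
The characteristic polynomial is det(xI - A) = (x - 1)^4, so the eigenvalues are 1 (algebraic multiplicity 4).

For λ = 1: rank(A - I) = 2, rank((A - I)^2) = 0. The eigenspace has dimension 4 - 2 = 2, so there are 2 Jordan blocks; the rank sequence gives block sizes [2, 2].

Assembling the blocks gives the Jordan form J above.

J = [[1, 1, 0, 0], [0, 1, 0, 0], [0, 0, 1, 1], [0, 0, 0, 1]]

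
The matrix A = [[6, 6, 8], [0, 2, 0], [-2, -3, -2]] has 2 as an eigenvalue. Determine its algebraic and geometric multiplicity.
The characteristic polynomial is (x - 2)^3, so the factor x - 2 appears with exponent 3: the algebraic multiplicity is 3.

rank(A - 2I) = 1, so the eigenspace has dimension 3 - 1 = 2: the geometric multiplicity is 2.

Since 2 < 3, A is not diagonalizable.

algebraic multiplicity 3, geometric multiplicity 2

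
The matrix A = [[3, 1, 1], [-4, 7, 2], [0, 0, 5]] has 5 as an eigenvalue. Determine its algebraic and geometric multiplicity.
algebraic multiplicity 3, geometric multiplicity 2

The characteristic polynomial is (x - 5)^3, so the factor x - 5 appears with exponent 3: the algebraic multiplicity is 3.

rank(A - 5I) = 1, so the eigenspace has dimension 3 - 1 = 2: the geometric multiplicity is 2.

Since 2 < 3, A is not diagonalizable.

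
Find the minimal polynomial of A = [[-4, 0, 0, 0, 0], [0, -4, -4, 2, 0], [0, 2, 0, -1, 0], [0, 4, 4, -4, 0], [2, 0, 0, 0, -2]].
The characteristic polynomial factors as (x + 2)^3(x + 4)^2. The minimal polynomial is ∏(x - λ)^{k_λ} where k_λ is the size of the largest Jordan block at λ.

For λ = -4: rank(A + 4I) = 3, and the largest Jordan block has size 1 (the smallest k with rank((A + 4I)^k) = rank((A + 4I)^(k+1))).
For λ = -2: rank(A + 2I) = 3, and the largest Jordan block has size 2 (the smallest k with rank((A + 2I)^k) = rank((A + 2I)^(k+1))).

So m_A(x) = (x + 2)^2(x + 4).

m_A(x) = (x + 2)^2(x + 4)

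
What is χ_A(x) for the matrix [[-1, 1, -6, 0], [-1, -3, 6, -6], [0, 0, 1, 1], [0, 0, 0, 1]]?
xI - A = [[x + 1, -1, 6, 0], [1, x + 3, -6, 6], [0, 0, x - 1, -1], [0, 0, 0, x - 1]].

Expanding det(xI - A) along the first row:
det(xI - A) = + (x + 1)·det([[x + 3, -6, 6], [0, x - 1, -1], [0, 0, x - 1]]) - (-1)·det([[1, -6, 6], [0, x - 1, -1], [0, 0, x - 1]]) + (6)·det([[1, x + 3, 6], [0, 0, -1], [0, 0, x - 1]]) - (0)·det([[1, x + 3, -6], [0, 0, x - 1], [0, 0, 0]]).

Evaluating gives χ_A(x) = x^4 + 2x^3 - 3x^2 - 4x + 4 = (x - 1)^2(x + 2)^2.

χ_A(x) = (x - 1)^2(x + 2)^2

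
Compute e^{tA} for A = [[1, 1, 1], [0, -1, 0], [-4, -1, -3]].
A has Jordan form J = [[-1, 1, 0], [0, -1, 1], [0, 0, -1]] with A = PJP^{-1}, so e^{tA} = P e^{tJ} P^{-1}.

For a Jordan block J_k(λ), e^{tJ_k(λ)} = e^{λt} · (I + tN + t^2 N^2/2! + ... + t^{k-1} N^{k-1}/(k-1)!) where N is the nilpotent superdiagonal part.

Assembling the blocks and conjugating back gives the entries of e^{tA} as shown above.

e^{tA} = [[(2*t + 1)*e^{-t}, t*(t + 2)*e^{-t}/2, t*e^{-t}], [0, e^{-t}, 0], [-4*t*e^{-t}, t*(-t - 1)*e^{-t}, (1 - 2*t)*e^{-t}]]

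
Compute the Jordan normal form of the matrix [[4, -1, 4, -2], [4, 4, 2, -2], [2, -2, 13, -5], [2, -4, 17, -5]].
The characteristic polynomial is det(xI - A) = (x - 4)^4, so the eigenvalues are 4 (algebraic multiplicity 4).

For λ = 4: rank(A - 4I) = 2, rank((A - 4I)^2) = 0. The eigenspace has dimension 4 - 2 = 2, so there are 2 Jordan blocks; the rank sequence gives block sizes [2, 2].

Assembling the blocks gives the Jordan form J above.

J = [[4, 1, 0, 0], [0, 4, 0, 0], [0, 0, 4, 1], [0, 0, 0, 4]]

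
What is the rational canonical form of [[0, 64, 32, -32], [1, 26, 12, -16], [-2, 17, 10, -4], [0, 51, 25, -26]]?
R = [[0, 0, 0, -32], [1, 0, 0, 56], [0, 1, 0, -36], [0, 0, 1, 10]]

The invariant factors of A (the non-unit diagonal entries of the Smith normal form of xI - A over ℚ[x]) are (x - 4)(x - 2)^3, each dividing the next. The characteristic polynomial is their product, (x - 4)(x - 2)^3.

The rational canonical form is the block-diagonal matrix of companion matrices C(f_i):
R = [[0, 0, 0, -32], [1, 0, 0, 56], [0, 1, 0, -36], [0, 0, 1, 10]].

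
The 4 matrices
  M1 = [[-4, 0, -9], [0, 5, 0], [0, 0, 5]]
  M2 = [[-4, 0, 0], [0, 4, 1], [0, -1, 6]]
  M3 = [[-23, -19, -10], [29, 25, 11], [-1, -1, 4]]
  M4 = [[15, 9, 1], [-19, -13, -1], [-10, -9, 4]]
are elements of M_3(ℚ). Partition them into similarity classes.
2 classes: {M1}, {M2, M3, M4}

Characteristic polynomials: χ_{M1} = (x - 5)^2(x + 4), χ_{M2} = (x - 5)^2(x + 4), χ_{M3} = (x - 5)^2(x + 4), χ_{M4} = (x - 5)^2(x + 4).

{M1}: invariant factors x - 5, (x - 5)(x + 4).

{M2, M3, M4}: invariant factors (x - 5)^2(x + 4).

Matrices are similar if and only if their invariant-factor lists agree; the partition into similarity classes is {M1}, {M2, M3, M4}.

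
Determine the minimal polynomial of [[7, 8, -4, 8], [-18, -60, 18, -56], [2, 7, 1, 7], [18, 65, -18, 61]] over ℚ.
m_A(x) = (x - 5)^2(x - 3)(x + 4)

The characteristic polynomial factors as (x - 5)^2(x - 3)(x + 4). The minimal polynomial is ∏(x - λ)^{k_λ} where k_λ is the size of the largest Jordan block at λ.

For λ = -4: rank(A + 4I) = 3, and the largest Jordan block has size 1 (the smallest k with rank((A + 4I)^k) = rank((A + 4I)^(k+1))).
For λ = 3: rank(A - 3I) = 3, and the largest Jordan block has size 1 (the smallest k with rank((A - 3I)^k) = rank((A - 3I)^(k+1))).
For λ = 5: rank(A - 5I) = 3, and the largest Jordan block has size 2 (the smallest k with rank((A - 5I)^k) = rank((A - 5I)^(k+1))).

So m_A(x) = (x - 5)^2(x - 3)(x + 4).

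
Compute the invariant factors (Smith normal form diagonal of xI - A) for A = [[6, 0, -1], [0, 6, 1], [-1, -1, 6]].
The Jordan structure of A has elementary divisors (x - 6)^3. Arranging the block sizes at each eigenvalue in decreasing order and taking row products gives the invariant factors.

Invariant factors (smallest first, each dividing the next): (x - 6)^3.

Check: the last factor (x - 6)^3 is the minimal polynomial, and the product (x - 6)^3 is the characteristic polynomial.

(x - 6)^3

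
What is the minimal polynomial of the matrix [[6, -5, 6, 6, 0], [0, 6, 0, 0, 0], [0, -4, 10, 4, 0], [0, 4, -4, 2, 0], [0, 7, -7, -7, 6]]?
The characteristic polynomial factors as (x - 6)^5. The minimal polynomial is ∏(x - λ)^{k_λ} where k_λ is the size of the largest Jordan block at λ.

For λ = 6: rank(A - 6I) = 2, and the largest Jordan block has size 2 (the smallest k with rank((A - 6I)^k) = rank((A - 6I)^(k+1))).

So m_A(x) = (x - 6)^2.

m_A(x) = (x - 6)^2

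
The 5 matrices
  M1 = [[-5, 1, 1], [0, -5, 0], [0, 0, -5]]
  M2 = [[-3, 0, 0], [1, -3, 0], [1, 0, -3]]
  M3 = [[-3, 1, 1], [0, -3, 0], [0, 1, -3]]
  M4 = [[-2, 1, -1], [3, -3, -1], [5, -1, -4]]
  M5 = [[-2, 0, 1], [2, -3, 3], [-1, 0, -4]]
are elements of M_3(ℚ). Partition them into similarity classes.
Characteristic polynomials: χ_{M1} = (x + 5)^3, χ_{M2} = (x + 3)^3, χ_{M3} = (x + 3)^3, χ_{M4} = (x + 3)^3, χ_{M5} = (x + 3)^3.

{M1}: invariant factors x + 5, (x + 5)^2.

{M2}: invariant factors x + 3, (x + 3)^2.

{M3, M4, M5}: invariant factors (x + 3)^3.

Matrices are similar if and only if their invariant-factor lists agree; the partition into similarity classes is {M1}, {M2}, {M3, M4, M5}.

3 classes: {M1}, {M2}, {M3, M4, M5}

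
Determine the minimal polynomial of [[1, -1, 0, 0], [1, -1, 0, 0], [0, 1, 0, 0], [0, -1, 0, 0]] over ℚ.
The characteristic polynomial factors as x^4. The minimal polynomial is ∏(x - λ)^{k_λ} where k_λ is the size of the largest Jordan block at λ.

For λ = 0: rank(A) = 2, and the largest Jordan block has size 3 (the smallest k with rank(A^k) = rank(A^(k+1))).

So m_A(x) = x^3.

m_A(x) = x^3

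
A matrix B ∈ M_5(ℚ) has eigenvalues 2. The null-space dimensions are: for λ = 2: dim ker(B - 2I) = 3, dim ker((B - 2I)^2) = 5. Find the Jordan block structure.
λ = 2: successive nullity increments [3, 2] count blocks of size ≥ k; block sizes are [2, 2, 1].

Jordan blocks: (2, 2), (2, 2), (2, 1)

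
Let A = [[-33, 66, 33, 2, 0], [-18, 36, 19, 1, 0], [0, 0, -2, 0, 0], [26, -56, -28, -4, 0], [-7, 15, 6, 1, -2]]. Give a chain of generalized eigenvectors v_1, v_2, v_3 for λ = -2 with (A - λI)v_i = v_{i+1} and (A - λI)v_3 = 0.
We seek v_1 ∈ ker((A + 2I)^3) \ ker((A + 2I)^2), then set v_{i+1} = (A + 2I) v_i.

One such chain is v_1 = [[1, 0, 1, 0, 1]]^T, v_2 = [[2, 1, 0, -2, -1]]^T, v_3 = [[0, 0, 0, 0, -1]]^T. Check: (A + 2I) v_3 = [[0, 0, 0, 0, 0]]^T = 0.

v_1 = [[1, 0, 1, 0, 1]]^T, v_2 = [[2, 1, 0, -2, -1]]^T, v_3 = [[0, 0, 0, 0, -1]]^T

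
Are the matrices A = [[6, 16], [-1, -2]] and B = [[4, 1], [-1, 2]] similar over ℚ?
trace(A) = 4 but trace(B) = 6. The trace is a similarity invariant, so A and B are not similar.

No.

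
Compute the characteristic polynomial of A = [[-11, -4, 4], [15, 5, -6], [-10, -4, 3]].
χ_A(x) = (x + 1)^3

xI - A = [[x + 11, 4, -4], [-15, x - 5, 6], [10, 4, x - 3]].

Expanding det(xI - A) along the first row:
det(xI - A) = + (x + 11)·det([[x - 5, 6], [4, x - 3]]) - (4)·det([[-15, 6], [10, x - 3]]) + (-4)·det([[-15, x - 5], [10, 4]]).

Evaluating gives χ_A(x) = x^3 + 3x^2 + 3x + 1 = (x + 1)^3.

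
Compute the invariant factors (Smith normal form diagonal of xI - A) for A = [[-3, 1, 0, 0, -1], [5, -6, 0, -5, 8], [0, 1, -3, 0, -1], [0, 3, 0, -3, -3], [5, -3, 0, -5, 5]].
x + 3, x + 3, (x - 2)(x + 3)^2

The Jordan structure of A has elementary divisors (x + 3)^2, (x + 3), (x + 3), (x - 2). Arranging the block sizes at each eigenvalue in decreasing order and taking row products gives the invariant factors.

Invariant factors (smallest first, each dividing the next): x + 3, x + 3, (x - 2)(x + 3)^2.

Check: the last factor (x - 2)(x + 3)^2 is the minimal polynomial, and the product (x - 2)(x + 3)^4 is the characteristic polynomial.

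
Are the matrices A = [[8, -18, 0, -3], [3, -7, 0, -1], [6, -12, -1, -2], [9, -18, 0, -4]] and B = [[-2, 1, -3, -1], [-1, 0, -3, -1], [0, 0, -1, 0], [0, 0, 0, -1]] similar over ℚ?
Two matrices over a field are similar if and only if they have the same invariant factors.

Both A and B have characteristic polynomial (x + 1)^4 and minimal polynomial (x + 1)^2. Computing further, both have invariant factors x + 1, x + 1, (x + 1)^2. Hence A and B are similar.

Yes.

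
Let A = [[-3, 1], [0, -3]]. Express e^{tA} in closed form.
A has Jordan form J = [[-3, 1], [0, -3]] with A = PJP^{-1}, so e^{tA} = P e^{tJ} P^{-1}.

For a Jordan block J_k(λ), e^{tJ_k(λ)} = e^{λt} · (I + tN + t^2 N^2/2! + ... + t^{k-1} N^{k-1}/(k-1)!) where N is the nilpotent superdiagonal part.

Assembling the blocks and conjugating back gives the entries of e^{tA} as shown above.

e^{tA} = [[e^{-3*t}, t*e^{-3*t}], [0, e^{-3*t}]]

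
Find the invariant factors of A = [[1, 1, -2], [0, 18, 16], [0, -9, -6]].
The Jordan structure of A has elementary divisors (x - 1), (x - 6)^2. Arranging the block sizes at each eigenvalue in decreasing order and taking row products gives the invariant factors.

Invariant factors (smallest first, each dividing the next): (x - 6)^2(x - 1).

Check: the last factor (x - 6)^2(x - 1) is the minimal polynomial, and the product (x - 6)^2(x - 1) is the characteristic polynomial.

(x - 6)^2(x - 1)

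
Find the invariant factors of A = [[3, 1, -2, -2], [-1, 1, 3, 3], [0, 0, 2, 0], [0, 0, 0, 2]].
x - 2, (x - 2)^3

The Jordan structure of A has elementary divisors (x - 2)^3, (x - 2). Arranging the block sizes at each eigenvalue in decreasing order and taking row products gives the invariant factors.

Invariant factors (smallest first, each dividing the next): x - 2, (x - 2)^3.

Check: the last factor (x - 2)^3 is the minimal polynomial, and the product (x - 2)^4 is the characteristic polynomial.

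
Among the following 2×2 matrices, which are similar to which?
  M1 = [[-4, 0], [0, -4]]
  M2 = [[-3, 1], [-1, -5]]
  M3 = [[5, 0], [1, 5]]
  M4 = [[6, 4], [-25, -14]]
3 classes: {M1}, {M2, M4}, {M3}

Characteristic polynomials: χ_{M1} = (x + 4)^2, χ_{M2} = (x + 4)^2, χ_{M3} = (x - 5)^2, χ_{M4} = (x + 4)^2.

{M1}: invariant factors x + 4, x + 4.

{M2, M4}: invariant factors (x + 4)^2.

{M3}: invariant factors (x - 5)^2.

Matrices are similar if and only if their invariant-factor lists agree; the partition into similarity classes is {M1}, {M2, M4}, {M3}.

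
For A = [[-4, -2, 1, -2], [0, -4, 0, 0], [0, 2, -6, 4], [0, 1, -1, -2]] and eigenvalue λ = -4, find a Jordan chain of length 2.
v_1 = [[0, 1, 1, 1]]^T, v_2 = [[-3, 0, 4, 2]]^T

We seek v_1 ∈ ker((A + 4I)^2) \ ker(A + 4I), then set v_{i+1} = (A + 4I) v_i.

One such chain is v_1 = [[0, 1, 1, 1]]^T, v_2 = [[-3, 0, 4, 2]]^T. Check: (A + 4I) v_2 = [[0, 0, 0, 0]]^T = 0.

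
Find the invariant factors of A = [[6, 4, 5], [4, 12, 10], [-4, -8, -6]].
x - 4, (x - 4)^2

The Jordan structure of A has elementary divisors (x - 4)^2, (x - 4). Arranging the block sizes at each eigenvalue in decreasing order and taking row products gives the invariant factors.

Invariant factors (smallest first, each dividing the next): x - 4, (x - 4)^2.

Check: the last factor (x - 4)^2 is the minimal polynomial, and the product (x - 4)^3 is the characteristic polynomial.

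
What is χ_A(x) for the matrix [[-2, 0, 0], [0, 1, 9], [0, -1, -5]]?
χ_A(x) = (x + 2)^3

xI - A = [[x + 2, 0, 0], [0, x - 1, -9], [0, 1, x + 5]].

Expanding det(xI - A) along the first row:
det(xI - A) = + (x + 2)·det([[x - 1, -9], [1, x + 5]]) - (0)·det([[0, -9], [0, x + 5]]) + (0)·det([[0, x - 1], [0, 1]]).

Evaluating gives χ_A(x) = x^3 + 6x^2 + 12x + 8 = (x + 2)^3.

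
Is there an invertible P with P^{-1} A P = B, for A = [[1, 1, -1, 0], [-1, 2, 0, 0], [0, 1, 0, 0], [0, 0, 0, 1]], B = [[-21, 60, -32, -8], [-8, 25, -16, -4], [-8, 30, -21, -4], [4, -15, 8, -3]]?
No.

trace(A) = 4 but trace(B) = -20. The trace is a similarity invariant, so A and B are not similar.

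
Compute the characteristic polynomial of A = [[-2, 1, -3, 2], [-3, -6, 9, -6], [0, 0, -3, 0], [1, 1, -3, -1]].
xI - A = [[x + 2, -1, 3, -2], [3, x + 6, -9, 6], [0, 0, x + 3, 0], [-1, -1, 3, x + 1]].

Expanding det(xI - A) along the first row:
det(xI - A) = + (x + 2)·det([[x + 6, -9, 6], [0, x + 3, 0], [-1, 3, x + 1]]) - (-1)·det([[3, -9, 6], [0, x + 3, 0], [-1, 3, x + 1]]) + (3)·det([[3, x + 6, 6], [0, 0, 0], [-1, -1, x + 1]]) - (-2)·det([[3, x + 6, -9], [0, 0, x + 3], [-1, -1, 3]]).

Evaluating gives χ_A(x) = x^4 + 12x^3 + 54x^2 + 108x + 81 = (x + 3)^4.

χ_A(x) = (x + 3)^4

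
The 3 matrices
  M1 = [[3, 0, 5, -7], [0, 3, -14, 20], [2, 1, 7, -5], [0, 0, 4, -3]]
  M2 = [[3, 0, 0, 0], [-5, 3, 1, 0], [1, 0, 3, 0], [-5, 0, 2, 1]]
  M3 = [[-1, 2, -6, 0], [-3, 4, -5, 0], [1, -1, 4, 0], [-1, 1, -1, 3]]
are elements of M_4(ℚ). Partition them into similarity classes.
2 classes: {M1, M2}, {M3}

Characteristic polynomials: χ_{M1} = (x - 3)^3(x - 1), χ_{M2} = (x - 3)^3(x - 1), χ_{M3} = (x - 3)^3(x - 1).

{M1, M2}: invariant factors (x - 3)^3(x - 1).

{M3}: invariant factors x - 3, (x - 3)^2(x - 1).

Matrices are similar if and only if their invariant-factor lists agree; the partition into similarity classes is {M1, M2}, {M3}.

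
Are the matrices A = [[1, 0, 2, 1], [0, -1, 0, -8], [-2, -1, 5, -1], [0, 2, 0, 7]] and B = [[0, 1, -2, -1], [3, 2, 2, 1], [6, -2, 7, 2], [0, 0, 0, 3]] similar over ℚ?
Both have characteristic polynomial (x - 3)^4 and minimal polynomial (x - 3)^2. But rank(A - 3I) = 2 for A while rank(B - 3I) = 1 for B, so the number of Jordan blocks at λ = 3 differs. A and B are not similar.

No.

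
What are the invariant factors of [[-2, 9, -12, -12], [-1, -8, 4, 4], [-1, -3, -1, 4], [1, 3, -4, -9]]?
The Jordan structure of A has elementary divisors (x + 5)^2, (x + 5), (x + 5). Arranging the block sizes at each eigenvalue in decreasing order and taking row products gives the invariant factors.

Invariant factors (smallest first, each dividing the next): x + 5, x + 5, (x + 5)^2.

Check: the last factor (x + 5)^2 is the minimal polynomial, and the product (x + 5)^4 is the characteristic polynomial.

x + 5, x + 5, (x + 5)^2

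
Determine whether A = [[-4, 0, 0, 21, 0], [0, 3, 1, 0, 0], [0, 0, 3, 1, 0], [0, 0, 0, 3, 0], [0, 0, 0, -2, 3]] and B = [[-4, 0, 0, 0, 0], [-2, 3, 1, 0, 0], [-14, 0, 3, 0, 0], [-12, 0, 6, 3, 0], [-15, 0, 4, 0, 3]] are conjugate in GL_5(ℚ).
No.

Both have characteristic polynomial (x - 3)^4(x + 4), but the minimal polynomial of A is (x - 3)^3(x + 4) while the minimal polynomial of B is (x - 3)^2(x + 4). The minimal polynomial is a similarity invariant, so A and B are not similar.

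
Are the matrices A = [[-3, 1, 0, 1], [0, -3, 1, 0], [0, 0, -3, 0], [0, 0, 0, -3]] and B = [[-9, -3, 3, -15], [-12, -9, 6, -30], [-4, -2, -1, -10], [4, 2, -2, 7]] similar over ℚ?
No.

Both have characteristic polynomial (x + 3)^4, but the minimal polynomial of A is (x + 3)^3 while the minimal polynomial of B is (x + 3)^2. The minimal polynomial is a similarity invariant, so A and B are not similar.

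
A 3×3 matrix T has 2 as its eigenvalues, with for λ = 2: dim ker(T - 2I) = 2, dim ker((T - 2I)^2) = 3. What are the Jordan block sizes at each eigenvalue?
Jordan blocks: (2, 2), (2, 1)

λ = 2: successive nullity increments [2, 1] count blocks of size ≥ k; block sizes are [2, 1].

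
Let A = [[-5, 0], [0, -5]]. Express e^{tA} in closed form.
e^{tA} = [[e^{-5*t}, 0], [0, e^{-5*t}]]

A has Jordan form J = [[-5, 0], [0, -5]] with A = PJP^{-1}, so e^{tA} = P e^{tJ} P^{-1}.

For a Jordan block J_k(λ), e^{tJ_k(λ)} = e^{λt} · (I + tN + t^2 N^2/2! + ... + t^{k-1} N^{k-1}/(k-1)!) where N is the nilpotent superdiagonal part.

Assembling the blocks and conjugating back gives the entries of e^{tA} as shown above.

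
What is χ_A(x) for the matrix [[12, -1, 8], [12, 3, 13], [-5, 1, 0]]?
χ_A(x) = (x - 5)^3

xI - A = [[x - 12, 1, -8], [-12, x - 3, -13], [5, -1, x]].

Expanding det(xI - A) along the first row:
det(xI - A) = + (x - 12)·det([[x - 3, -13], [-1, x]]) - (1)·det([[-12, -13], [5, x]]) + (-8)·det([[-12, x - 3], [5, -1]]).

Evaluating gives χ_A(x) = x^3 - 15x^2 + 75x - 125 = (x - 5)^3.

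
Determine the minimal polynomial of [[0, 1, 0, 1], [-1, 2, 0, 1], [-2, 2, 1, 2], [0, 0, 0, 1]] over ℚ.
The characteristic polynomial factors as (x - 1)^4. The minimal polynomial is ∏(x - λ)^{k_λ} where k_λ is the size of the largest Jordan block at λ.

For λ = 1: rank(A - I) = 1, and the largest Jordan block has size 2 (the smallest k with rank((A - I)^k) = rank((A - I)^(k+1))).

So m_A(x) = (x - 1)^2.

m_A(x) = (x - 1)^2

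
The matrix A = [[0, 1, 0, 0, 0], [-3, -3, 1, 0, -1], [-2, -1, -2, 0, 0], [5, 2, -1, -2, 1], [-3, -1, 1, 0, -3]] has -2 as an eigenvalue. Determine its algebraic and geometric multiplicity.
algebraic multiplicity 5, geometric multiplicity 3

The characteristic polynomial is (x + 2)^5, so the factor x + 2 appears with exponent 5: the algebraic multiplicity is 5.

rank(A + 2I) = 2, so the eigenspace has dimension 5 - 2 = 3: the geometric multiplicity is 3.

Since 3 < 5, A is not diagonalizable.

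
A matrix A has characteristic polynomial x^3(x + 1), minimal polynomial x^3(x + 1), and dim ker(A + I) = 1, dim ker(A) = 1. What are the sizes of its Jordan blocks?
λ = -1: algebraic multiplicity 1 (exponent in χ_A), largest block size 1 (exponent in m_A), 1 block (geometric multiplicity). This forces block sizes [1].
λ = 0: algebraic multiplicity 3 (exponent in χ_A), largest block size 3 (exponent in m_A), 1 block (geometric multiplicity). This forces block sizes [3].

Jordan blocks: (-1, 1), (0, 3)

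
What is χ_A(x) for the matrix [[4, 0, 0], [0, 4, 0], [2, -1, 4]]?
xI - A = [[x - 4, 0, 0], [0, x - 4, 0], [-2, 1, x - 4]].

Expanding det(xI - A) along the first row:
det(xI - A) = + (x - 4)·det([[x - 4, 0], [1, x - 4]]) - (0)·det([[0, 0], [-2, x - 4]]) + (0)·det([[0, x - 4], [-2, 1]]).

Evaluating gives χ_A(x) = x^3 - 12x^2 + 48x - 64 = (x - 4)^3.

χ_A(x) = (x - 4)^3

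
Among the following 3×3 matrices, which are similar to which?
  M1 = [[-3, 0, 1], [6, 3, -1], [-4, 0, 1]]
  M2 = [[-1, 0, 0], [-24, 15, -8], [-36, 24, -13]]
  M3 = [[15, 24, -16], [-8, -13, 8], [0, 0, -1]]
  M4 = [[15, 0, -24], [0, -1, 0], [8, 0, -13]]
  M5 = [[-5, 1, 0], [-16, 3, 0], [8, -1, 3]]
2 classes: {M1, M5}, {M2, M3, M4}

Characteristic polynomials: χ_{M1} = (x - 3)(x + 1)^2, χ_{M2} = (x - 3)(x + 1)^2, χ_{M3} = (x - 3)(x + 1)^2, χ_{M4} = (x - 3)(x + 1)^2, χ_{M5} = (x - 3)(x + 1)^2.

{M1, M5}: invariant factors (x - 3)(x + 1)^2.

{M2, M3, M4}: invariant factors x + 1, (x - 3)(x + 1).

Matrices are similar if and only if their invariant-factor lists agree; the partition into similarity classes is {M1, M5}, {M2, M3, M4}.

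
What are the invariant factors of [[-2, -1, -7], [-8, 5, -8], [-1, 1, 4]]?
The Jordan structure of A has elementary divisors (x + 3), (x - 5)^2. Arranging the block sizes at each eigenvalue in decreasing order and taking row products gives the invariant factors.

Invariant factors (smallest first, each dividing the next): (x - 5)^2(x + 3).

Check: the last factor (x - 5)^2(x + 3) is the minimal polynomial, and the product (x - 5)^2(x + 3) is the characteristic polynomial.

(x - 5)^2(x + 3)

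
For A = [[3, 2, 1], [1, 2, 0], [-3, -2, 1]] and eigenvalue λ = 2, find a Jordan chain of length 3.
v_1 = [[0, -1, 3]]^T, v_2 = [[1, 0, -1]]^T, v_3 = [[0, 1, -2]]^T

We seek v_1 ∈ ker((A - 2I)^3) \ ker((A - 2I)^2), then set v_{i+1} = (A - 2I) v_i.

One such chain is v_1 = [[0, -1, 3]]^T, v_2 = [[1, 0, -1]]^T, v_3 = [[0, 1, -2]]^T. Check: (A - 2I) v_3 = [[0, 0, 0]]^T = 0.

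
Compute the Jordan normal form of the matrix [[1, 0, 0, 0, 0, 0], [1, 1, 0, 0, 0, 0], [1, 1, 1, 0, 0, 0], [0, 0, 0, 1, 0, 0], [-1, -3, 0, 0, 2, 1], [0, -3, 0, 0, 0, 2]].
J = [[1, 1, 0, 0, 0, 0], [0, 1, 1, 0, 0, 0], [0, 0, 1, 0, 0, 0], [0, 0, 0, 1, 0, 0], [0, 0, 0, 0, 2, 1], [0, 0, 0, 0, 0, 2]]

The characteristic polynomial is det(xI - A) = (x - 2)^2(x - 1)^4, so the eigenvalues are 1 (algebraic multiplicity 4), 2 (algebraic multiplicity 2).

For λ = 1: rank(A - I) = 4, rank((A - I)^2) = 3, rank((A - I)^3) = 2. The eigenspace has dimension 6 - 4 = 2, so there are 2 Jordan blocks; the rank sequence gives block sizes [3, 1].

For λ = 2: rank(A - 2I) = 5, rank((A - 2I)^2) = 4. The eigenspace has dimension 6 - 5 = 1, so there is 1 Jordan block; the rank sequence gives block sizes [2].

Assembling the blocks gives the Jordan form J above.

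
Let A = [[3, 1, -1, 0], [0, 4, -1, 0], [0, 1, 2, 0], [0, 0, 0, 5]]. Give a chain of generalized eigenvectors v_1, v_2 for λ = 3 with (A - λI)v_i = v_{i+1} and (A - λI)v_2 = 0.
We seek v_1 ∈ ker((A - 3I)^2) \ ker(A - 3I), then set v_{i+1} = (A - 3I) v_i.

One such chain is v_1 = [[1, 2, 1, 0]]^T, v_2 = [[1, 1, 1, 0]]^T. Check: (A - 3I) v_2 = [[0, 0, 0, 0]]^T = 0.

v_1 = [[1, 2, 1, 0]]^T, v_2 = [[1, 1, 1, 0]]^T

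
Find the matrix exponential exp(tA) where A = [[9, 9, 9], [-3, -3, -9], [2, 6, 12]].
e^{tA} = [[(3*t + 1)*e^{6*t}, 9*t*e^{6*t}, 9*t*e^{6*t}], [-3*t*e^{6*t}, (1 - 9*t)*e^{6*t}, -9*t*e^{6*t}], [2*t*e^{6*t}, 6*t*e^{6*t}, (6*t + 1)*e^{6*t}]]

A has Jordan form J = [[6, 1, 0], [0, 6, 0], [0, 0, 6]] with A = PJP^{-1}, so e^{tA} = P e^{tJ} P^{-1}.

For a Jordan block J_k(λ), e^{tJ_k(λ)} = e^{λt} · (I + tN + t^2 N^2/2! + ... + t^{k-1} N^{k-1}/(k-1)!) where N is the nilpotent superdiagonal part.

Assembling the blocks and conjugating back gives the entries of e^{tA} as shown above.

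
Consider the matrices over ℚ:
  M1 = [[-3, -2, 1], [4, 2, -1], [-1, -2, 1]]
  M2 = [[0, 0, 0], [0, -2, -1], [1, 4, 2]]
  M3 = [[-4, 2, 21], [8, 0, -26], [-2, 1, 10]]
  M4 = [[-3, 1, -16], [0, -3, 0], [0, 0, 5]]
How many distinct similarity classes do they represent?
3 classes: {M1, M2}, {M3}, {M4}

Characteristic polynomials: χ_{M1} = x^3, χ_{M2} = x^3, χ_{M3} = (x - 2)^3, χ_{M4} = (x - 5)(x + 3)^2.

{M1, M2}: invariant factors x^3.

{M3}: invariant factors (x - 2)^3.

{M4}: invariant factors (x - 5)(x + 3)^2.

Matrices are similar if and only if their invariant-factor lists agree; the partition into similarity classes is {M1, M2}, {M3}, {M4}.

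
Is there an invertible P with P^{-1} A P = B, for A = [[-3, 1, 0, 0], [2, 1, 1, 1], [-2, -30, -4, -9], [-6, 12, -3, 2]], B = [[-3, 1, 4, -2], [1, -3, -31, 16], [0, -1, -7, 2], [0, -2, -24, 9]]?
Two matrices over a field are similar if and only if they have the same invariant factors.

Both A and B have characteristic polynomial (x - 5)(x + 3)^3 and minimal polynomial (x - 5)(x + 3)^3. Computing further, both have invariant factors (x - 5)(x + 3)^3. Hence A and B are similar.

Yes.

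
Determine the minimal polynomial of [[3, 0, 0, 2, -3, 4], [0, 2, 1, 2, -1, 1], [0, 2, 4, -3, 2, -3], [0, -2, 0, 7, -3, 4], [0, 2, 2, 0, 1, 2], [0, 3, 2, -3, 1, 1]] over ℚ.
m_A(x) = (x - 3)^3

The characteristic polynomial factors as (x - 3)^6. The minimal polynomial is ∏(x - λ)^{k_λ} where k_λ is the size of the largest Jordan block at λ.

For λ = 3: rank(A - 3I) = 3, and the largest Jordan block has size 3 (the smallest k with rank((A - 3I)^k) = rank((A - 3I)^(k+1))).

So m_A(x) = (x - 3)^3.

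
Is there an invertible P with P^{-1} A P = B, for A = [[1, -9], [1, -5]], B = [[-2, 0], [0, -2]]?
Both have characteristic polynomial (x + 2)^2, but the minimal polynomial of A is (x + 2)^2 while the minimal polynomial of B is x + 2. The minimal polynomial is a similarity invariant, so A and B are not similar.

No.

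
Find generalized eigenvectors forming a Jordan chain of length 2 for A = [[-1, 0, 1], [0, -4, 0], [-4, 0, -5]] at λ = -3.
We seek v_1 ∈ ker((A + 3I)^2) \ ker(A + 3I), then set v_{i+1} = (A + 3I) v_i.

One such chain is v_1 = [[0, 0, 1]]^T, v_2 = [[1, 0, -2]]^T. Check: (A + 3I) v_2 = [[0, 0, 0]]^T = 0.

v_1 = [[0, 0, 1]]^T, v_2 = [[1, 0, -2]]^T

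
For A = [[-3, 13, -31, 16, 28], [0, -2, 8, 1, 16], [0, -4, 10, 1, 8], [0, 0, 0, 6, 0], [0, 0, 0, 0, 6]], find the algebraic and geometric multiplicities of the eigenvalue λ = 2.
The characteristic polynomial is (x - 6)^3(x - 2)(x + 3), so the factor x - 2 appears with exponent 1: the algebraic multiplicity is 1.

rank(A - 2I) = 4, so the eigenspace has dimension 5 - 4 = 1: the geometric multiplicity is 1.

algebraic multiplicity 1, geometric multiplicity 1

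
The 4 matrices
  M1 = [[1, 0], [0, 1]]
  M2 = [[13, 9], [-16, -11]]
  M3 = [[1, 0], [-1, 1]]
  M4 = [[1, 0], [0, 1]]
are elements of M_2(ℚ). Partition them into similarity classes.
2 classes: {M1, M4}, {M2, M3}

Characteristic polynomials: χ_{M1} = (x - 1)^2, χ_{M2} = (x - 1)^2, χ_{M3} = (x - 1)^2, χ_{M4} = (x - 1)^2.

{M1, M4}: invariant factors x - 1, x - 1.

{M2, M3}: invariant factors (x - 1)^2.

Matrices are similar if and only if their invariant-factor lists agree; the partition into similarity classes is {M1, M4}, {M2, M3}.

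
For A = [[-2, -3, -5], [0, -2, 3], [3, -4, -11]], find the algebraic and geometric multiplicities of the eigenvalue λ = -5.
algebraic multiplicity 3, geometric multiplicity 1

The characteristic polynomial is (x + 5)^3, so the factor x + 5 appears with exponent 3: the algebraic multiplicity is 3.

rank(A + 5I) = 2, so the eigenspace has dimension 3 - 2 = 1: the geometric multiplicity is 1.

Since 1 < 3, A is not diagonalizable.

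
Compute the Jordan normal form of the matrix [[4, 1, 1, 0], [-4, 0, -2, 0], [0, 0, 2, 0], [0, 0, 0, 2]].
The characteristic polynomial is det(xI - A) = (x - 2)^4, so the eigenvalues are 2 (algebraic multiplicity 4).

For λ = 2: rank(A - 2I) = 1, rank((A - 2I)^2) = 0. The eigenspace has dimension 4 - 1 = 3, so there are 3 Jordan blocks; the rank sequence gives block sizes [2, 1, 1].

Assembling the blocks gives the Jordan form J above.

J = [[2, 1, 0, 0], [0, 2, 0, 0], [0, 0, 2, 0], [0, 0, 0, 2]]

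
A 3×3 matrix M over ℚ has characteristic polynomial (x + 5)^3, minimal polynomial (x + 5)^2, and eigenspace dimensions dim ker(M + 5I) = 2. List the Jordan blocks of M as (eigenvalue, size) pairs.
Jordan blocks: (-5, 2), (-5, 1)

λ = -5: algebraic multiplicity 3 (exponent in χ_M), largest block size 2 (exponent in m_M), 2 blocks (geometric multiplicity). These force block sizes [2, 1].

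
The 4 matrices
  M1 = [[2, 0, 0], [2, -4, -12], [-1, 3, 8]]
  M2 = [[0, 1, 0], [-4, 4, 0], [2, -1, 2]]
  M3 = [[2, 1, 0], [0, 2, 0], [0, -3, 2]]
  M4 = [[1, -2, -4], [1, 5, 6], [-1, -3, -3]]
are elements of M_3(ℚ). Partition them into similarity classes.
2 classes: {M1, M2, M3}, {M4}

Characteristic polynomials: χ_{M1} = (x - 2)^3, χ_{M2} = (x - 2)^3, χ_{M3} = (x - 2)^3, χ_{M4} = (x - 1)^3.

{M1, M2, M3}: invariant factors x - 2, (x - 2)^2.

{M4}: invariant factors (x - 1)^3.

Matrices are similar if and only if their invariant-factor lists agree; the partition into similarity classes is {M1, M2, M3}, {M4}.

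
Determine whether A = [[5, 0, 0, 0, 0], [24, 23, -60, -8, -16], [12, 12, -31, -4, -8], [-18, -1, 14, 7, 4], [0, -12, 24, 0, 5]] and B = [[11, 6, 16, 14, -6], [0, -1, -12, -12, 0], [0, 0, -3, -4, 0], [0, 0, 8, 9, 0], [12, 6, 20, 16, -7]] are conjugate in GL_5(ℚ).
No.

Both have characteristic polynomial (x - 5)^2(x - 1)(x + 1)^2, but the minimal polynomial of A is (x - 5)(x - 1)(x + 1)^2 while the minimal polynomial of B is (x - 5)(x - 1)(x + 1). The minimal polynomial is a similarity invariant, so A and B are not similar.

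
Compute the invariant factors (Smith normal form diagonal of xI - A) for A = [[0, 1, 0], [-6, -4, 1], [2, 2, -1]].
(x + 1)(x + 2)^2

The Jordan structure of A has elementary divisors (x + 2)^2, (x + 1). Arranging the block sizes at each eigenvalue in decreasing order and taking row products gives the invariant factors.

Invariant factors (smallest first, each dividing the next): (x + 1)(x + 2)^2.

Check: the last factor (x + 1)(x + 2)^2 is the minimal polynomial, and the product (x + 1)(x + 2)^2 is the characteristic polynomial.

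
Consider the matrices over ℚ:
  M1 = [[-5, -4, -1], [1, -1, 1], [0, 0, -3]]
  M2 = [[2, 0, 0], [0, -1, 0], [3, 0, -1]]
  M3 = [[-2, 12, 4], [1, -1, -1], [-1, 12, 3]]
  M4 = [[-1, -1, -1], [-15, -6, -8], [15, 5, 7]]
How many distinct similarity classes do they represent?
3 classes: {M1}, {M2}, {M3, M4}

Characteristic polynomials: χ_{M1} = (x + 3)^3, χ_{M2} = (x - 2)(x + 1)^2, χ_{M3} = (x - 2)(x + 1)^2, χ_{M4} = (x - 2)(x + 1)^2.

{M1}: invariant factors (x + 3)^3.

{M2}: invariant factors x + 1, (x - 2)(x + 1).

{M3, M4}: invariant factors (x - 2)(x + 1)^2.

Matrices are similar if and only if their invariant-factor lists agree; the partition into similarity classes is {M1}, {M2}, {M3, M4}.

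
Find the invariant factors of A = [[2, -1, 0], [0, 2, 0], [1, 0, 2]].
(x - 2)^3

The Jordan structure of A has elementary divisors (x - 2)^3. Arranging the block sizes at each eigenvalue in decreasing order and taking row products gives the invariant factors.

Invariant factors (smallest first, each dividing the next): (x - 2)^3.

Check: the last factor (x - 2)^3 is the minimal polynomial, and the product (x - 2)^3 is the characteristic polynomial.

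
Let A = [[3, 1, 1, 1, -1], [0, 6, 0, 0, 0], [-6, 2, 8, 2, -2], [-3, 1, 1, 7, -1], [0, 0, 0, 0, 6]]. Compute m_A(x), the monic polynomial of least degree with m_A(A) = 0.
The characteristic polynomial factors as (x - 6)^5. The minimal polynomial is ∏(x - λ)^{k_λ} where k_λ is the size of the largest Jordan block at λ.

For λ = 6: rank(A - 6I) = 1, and the largest Jordan block has size 2 (the smallest k with rank((A - 6I)^k) = rank((A - 6I)^(k+1))).

So m_A(x) = (x - 6)^2.

m_A(x) = (x - 6)^2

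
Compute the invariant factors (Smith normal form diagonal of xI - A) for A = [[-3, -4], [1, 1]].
The Jordan structure of A has elementary divisors (x + 1)^2. Arranging the block sizes at each eigenvalue in decreasing order and taking row products gives the invariant factors.

Invariant factors (smallest first, each dividing the next): (x + 1)^2.

Check: the last factor (x + 1)^2 is the minimal polynomial, and the product (x + 1)^2 is the characteristic polynomial.

(x + 1)^2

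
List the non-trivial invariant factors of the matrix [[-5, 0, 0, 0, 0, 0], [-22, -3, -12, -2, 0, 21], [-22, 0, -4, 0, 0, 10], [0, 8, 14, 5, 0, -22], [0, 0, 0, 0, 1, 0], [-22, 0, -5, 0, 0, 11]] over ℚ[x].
The Jordan structure of A has elementary divisors (x + 5), (x - 1)^2, (x - 1), (x - 1), (x - 6). Arranging the block sizes at each eigenvalue in decreasing order and taking row products gives the invariant factors.

Invariant factors (smallest first, each dividing the next): x - 1, x - 1, (x - 6)(x - 1)^2(x + 5).

Check: the last factor (x - 6)(x - 1)^2(x + 5) is the minimal polynomial, and the product (x - 6)(x - 1)^4(x + 5) is the characteristic polynomial.

x - 1, x - 1, (x - 6)(x - 1)^2(x + 5)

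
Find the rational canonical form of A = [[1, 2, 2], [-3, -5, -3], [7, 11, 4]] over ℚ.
R = [[0, 0, -1], [1, 0, -4], [0, 1, 0]]

The invariant factors of A (the non-unit diagonal entries of the Smith normal form of xI - A over ℚ[x]) are x^3 + 4x + 1, each dividing the next. The characteristic polynomial is their product, x^3 + 4x + 1.

The rational canonical form is the block-diagonal matrix of companion matrices C(f_i):
R = [[0, 0, -1], [1, 0, -4], [0, 1, 0]].

Note the characteristic polynomial does not split into linear factors over ℚ, so A has no Jordan form over ℚ; the rational canonical form exists over any field.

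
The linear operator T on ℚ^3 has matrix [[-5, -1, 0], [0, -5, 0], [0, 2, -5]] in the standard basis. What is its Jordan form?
J = [[-5, 1, 0], [0, -5, 0], [0, 0, -5]]

The characteristic polynomial is det(xI - A) = (x + 5)^3, so the eigenvalues are -5 (algebraic multiplicity 3).

For λ = -5: rank(A + 5I) = 1, rank((A + 5I)^2) = 0. The eigenspace has dimension 3 - 1 = 2, so there are 2 Jordan blocks; the rank sequence gives block sizes [2, 1].

Assembling the blocks gives the Jordan form J above.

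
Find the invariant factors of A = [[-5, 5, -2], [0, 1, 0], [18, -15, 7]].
x - 1, (x - 1)^2

The Jordan structure of A has elementary divisors (x - 1)^2, (x - 1). Arranging the block sizes at each eigenvalue in decreasing order and taking row products gives the invariant factors.

Invariant factors (smallest first, each dividing the next): x - 1, (x - 1)^2.

Check: the last factor (x - 1)^2 is the minimal polynomial, and the product (x - 1)^3 is the characteristic polynomial.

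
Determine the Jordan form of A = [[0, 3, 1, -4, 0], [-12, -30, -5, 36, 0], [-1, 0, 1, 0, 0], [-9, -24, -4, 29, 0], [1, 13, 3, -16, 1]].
J = [[-3, 0, 0, 0, 0], [0, 1, 1, 0, 0], [0, 0, 1, 1, 0], [0, 0, 0, 1, 0], [0, 0, 0, 0, 1]]

The characteristic polynomial is det(xI - A) = (x - 1)^4(x + 3), so the eigenvalues are -3 (algebraic multiplicity 1), 1 (algebraic multiplicity 4).

For λ = -3: algebraic multiplicity 1 gives one 1×1 block.

For λ = 1: rank(A - I) = 3, rank((A - I)^2) = 2, rank((A - I)^3) = 1. The eigenspace has dimension 5 - 3 = 2, so there are 2 Jordan blocks; the rank sequence gives block sizes [3, 1].

Assembling the blocks gives the Jordan form J above.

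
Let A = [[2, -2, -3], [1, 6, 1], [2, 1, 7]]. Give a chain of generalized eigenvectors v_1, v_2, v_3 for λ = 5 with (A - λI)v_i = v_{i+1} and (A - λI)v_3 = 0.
We seek v_1 ∈ ker((A - 5I)^3) \ ker((A - 5I)^2), then set v_{i+1} = (A - 5I) v_i.

One such chain is v_1 = [[0, 1, 0]]^T, v_2 = [[-2, 1, 1]]^T, v_3 = [[1, 0, -1]]^T. Check: (A - 5I) v_3 = [[0, 0, 0]]^T = 0.

v_1 = [[0, 1, 0]]^T, v_2 = [[-2, 1, 1]]^T, v_3 = [[1, 0, -1]]^T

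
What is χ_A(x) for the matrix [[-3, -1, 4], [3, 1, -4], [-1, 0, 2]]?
xI - A = [[x + 3, 1, -4], [-3, x - 1, 4], [1, 0, x - 2]].

Expanding det(xI - A) along the first row:
det(xI - A) = + (x + 3)·det([[x - 1, 4], [0, x - 2]]) - (1)·det([[-3, 4], [1, x - 2]]) + (-4)·det([[-3, x - 1], [1, 0]]).

Evaluating gives χ_A(x) = x^3.

χ_A(x) = x^3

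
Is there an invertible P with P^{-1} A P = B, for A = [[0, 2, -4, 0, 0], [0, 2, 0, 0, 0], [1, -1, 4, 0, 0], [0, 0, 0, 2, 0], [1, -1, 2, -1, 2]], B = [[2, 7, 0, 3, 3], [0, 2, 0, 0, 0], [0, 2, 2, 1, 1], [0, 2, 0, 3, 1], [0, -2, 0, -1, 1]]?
Yes.

Two matrices over a field are similar if and only if they have the same invariant factors.

Both A and B have characteristic polynomial (x - 2)^5 and minimal polynomial (x - 2)^2. Computing further, both have invariant factors x - 2, (x - 2)^2, (x - 2)^2. Hence A and B are similar.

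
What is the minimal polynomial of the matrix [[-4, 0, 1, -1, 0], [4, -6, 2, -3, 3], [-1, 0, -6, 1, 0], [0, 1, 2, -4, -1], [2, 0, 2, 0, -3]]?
The characteristic polynomial factors as (x + 3)(x + 5)^4. The minimal polynomial is ∏(x - λ)^{k_λ} where k_λ is the size of the largest Jordan block at λ.

For λ = -5: rank(A + 5I) = 3, and the largest Jordan block has size 3 (the smallest k with rank((A + 5I)^k) = rank((A + 5I)^(k+1))).
For λ = -3: rank(A + 3I) = 4, and the largest Jordan block has size 1 (the smallest k with rank((A + 3I)^k) = rank((A + 3I)^(k+1))).

So m_A(x) = (x + 3)(x + 5)^3.

m_A(x) = (x + 3)(x + 5)^3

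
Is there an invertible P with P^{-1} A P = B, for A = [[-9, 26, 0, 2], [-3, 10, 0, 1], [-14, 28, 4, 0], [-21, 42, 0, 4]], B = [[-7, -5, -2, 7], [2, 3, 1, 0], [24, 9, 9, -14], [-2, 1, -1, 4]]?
Two matrices over a field are similar if and only if they have the same invariant factors.

Both A and B have characteristic polynomial (x - 4)^3(x + 3) and minimal polynomial (x - 4)^2(x + 3). Computing further, both have invariant factors x - 4, (x - 4)^2(x + 3). Hence A and B are similar.

Yes.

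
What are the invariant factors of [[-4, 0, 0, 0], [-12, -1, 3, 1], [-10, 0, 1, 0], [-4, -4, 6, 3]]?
The Jordan structure of A has elementary divisors (x + 4), (x - 1)^2, (x - 1). Arranging the block sizes at each eigenvalue in decreasing order and taking row products gives the invariant factors.

Invariant factors (smallest first, each dividing the next): x - 1, (x - 1)^2(x + 4).

Check: the last factor (x - 1)^2(x + 4) is the minimal polynomial, and the product (x - 1)^3(x + 4) is the characteristic polynomial.

x - 1, (x - 1)^2(x + 4)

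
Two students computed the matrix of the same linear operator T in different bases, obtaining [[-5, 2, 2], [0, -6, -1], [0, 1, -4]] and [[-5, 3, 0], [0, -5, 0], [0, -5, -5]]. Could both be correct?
Yes.

Two matrices over a field are similar if and only if they have the same invariant factors.

Both A and B have characteristic polynomial (x + 5)^3 and minimal polynomial (x + 5)^2. Computing further, both have invariant factors x + 5, (x + 5)^2. Hence A and B are similar.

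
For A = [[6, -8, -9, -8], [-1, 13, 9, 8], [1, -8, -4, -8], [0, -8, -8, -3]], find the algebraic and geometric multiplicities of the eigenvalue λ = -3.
algebraic multiplicity 1, geometric multiplicity 1

The characteristic polynomial is (x - 5)^3(x + 3), so the factor x + 3 appears with exponent 1: the algebraic multiplicity is 1.

rank(A + 3I) = 3, so the eigenspace has dimension 4 - 3 = 1: the geometric multiplicity is 1.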